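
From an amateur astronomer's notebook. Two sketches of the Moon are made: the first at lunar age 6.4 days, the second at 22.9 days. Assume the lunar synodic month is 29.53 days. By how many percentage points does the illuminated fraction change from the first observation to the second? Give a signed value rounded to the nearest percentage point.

+2 percentage points

θ₁ = 360° × 6.4/29.53 = 78.0°, f₁ = (1 − cos θ₁)/2 = 0.396.
θ₂ = 360° × 22.9/29.53 = 279.2°, f₂ = (1 − cos θ₂)/2 = 0.420.
Change = f₂ − f₁ = +0.024 → +2 percentage points.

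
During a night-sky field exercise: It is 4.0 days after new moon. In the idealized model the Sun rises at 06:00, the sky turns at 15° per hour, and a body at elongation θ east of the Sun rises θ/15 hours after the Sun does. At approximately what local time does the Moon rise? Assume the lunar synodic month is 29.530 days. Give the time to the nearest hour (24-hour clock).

09:00

Phase angle: θ = 360°·(4.0 d)/(29.530 d) = 48.8°.
Delay after the Sun = 48.8° / (15°/h) ≈ 3.25 h.
06:00 + 3.25 h ≈ 09:15 → 09:00 to the nearest hour.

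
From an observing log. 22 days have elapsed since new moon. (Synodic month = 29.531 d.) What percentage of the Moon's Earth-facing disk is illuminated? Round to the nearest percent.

Elongation θ = 360° × 22/29.531 ≈ 268.2°.
Illuminated fraction = (1 − cos 268.2°)/2 = (1 − (-0.032))/2 ≈ 0.516, so 52%.

52%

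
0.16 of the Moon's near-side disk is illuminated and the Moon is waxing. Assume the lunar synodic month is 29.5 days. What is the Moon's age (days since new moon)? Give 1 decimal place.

3.9 days

From f = (1 − cos θ)/2: cos θ = 1 − 2×0.16 = 0.680; arccos → 47.2°.
Before full moon the principal value applies: θ = 47.2°.
Age = 29.5 × 47.2°/360° ≈ 3.86 days.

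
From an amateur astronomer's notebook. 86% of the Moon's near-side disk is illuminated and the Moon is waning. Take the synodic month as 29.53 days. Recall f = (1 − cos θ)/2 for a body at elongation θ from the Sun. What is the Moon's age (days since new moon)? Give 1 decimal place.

From f = (1 − cos θ)/2: cos θ = 1 − 2×0.86 = -0.720; arccos → 136.1°.
Waning ⇒ past full, so θ = 360° − 136.1° = 223.9°.
That fraction of the synodic month is 223.9/360 × 29.53 d ≈ 18.37 d.

18.4 days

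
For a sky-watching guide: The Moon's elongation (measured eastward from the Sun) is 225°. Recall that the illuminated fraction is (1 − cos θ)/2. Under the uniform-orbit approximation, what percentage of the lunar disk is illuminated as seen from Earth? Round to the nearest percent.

85%

Half-versine of 225°: (1 − (-0.707))/2 = 0.854, i.e. 85%.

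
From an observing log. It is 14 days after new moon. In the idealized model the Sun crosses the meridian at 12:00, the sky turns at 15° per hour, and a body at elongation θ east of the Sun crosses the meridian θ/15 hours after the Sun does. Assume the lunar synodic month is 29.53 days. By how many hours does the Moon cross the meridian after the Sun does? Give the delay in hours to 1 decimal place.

11.4 h

Elongation θ = 360° × 14/29.53 ≈ 170.7°.
Delay after the Sun = 170.7° / (15°/h) ≈ 11.38 h.
So the Moon crosses the meridian 11.38 h after the Sun.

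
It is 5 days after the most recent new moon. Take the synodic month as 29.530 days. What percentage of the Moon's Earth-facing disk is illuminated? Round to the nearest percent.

26%

Elongation θ = 360° × 5/29.530 ≈ 61.0°.
cos 61.0° = 0.485, so f = (1 − 0.485)/2 = 0.257, so 26%.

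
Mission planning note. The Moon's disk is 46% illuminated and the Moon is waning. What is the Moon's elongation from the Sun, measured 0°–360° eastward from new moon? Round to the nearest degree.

275°

Invert f = (1 − cos θ)/2 to get cos θ = 1 − 2(0.46) = 0.080, hence θ₀ = arccos 0.080 = 85.4°.
Since the Moon is past full (waning), take the reflex angle: θ = 360° − 85.4° = 274.6°.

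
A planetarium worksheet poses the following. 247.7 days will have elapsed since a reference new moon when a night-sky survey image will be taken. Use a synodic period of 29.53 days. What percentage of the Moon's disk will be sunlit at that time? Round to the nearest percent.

247.7 d spans 8 complete synodic months (8 × 29.53 = 236.24 d) plus 11.46 d.
Elongation θ = 360° × 11.46/29.53 ≈ 139.7°.
cos 139.7° = (-0.763), so f = (1 − (-0.763))/2 = 0.881, so 88%.

88%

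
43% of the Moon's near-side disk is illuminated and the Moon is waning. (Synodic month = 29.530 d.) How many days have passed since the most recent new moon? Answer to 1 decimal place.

22.8 days

From f = (1 − cos θ)/2: cos θ = 1 − 2×0.43 = 0.140; arccos → 82.0°.
A waning Moon lies in 180°–360°, so θ = 360° − 82.0° = 278.0°.
That fraction of the synodic month is 278.0/360 × 29.530 d ≈ 22.81 d.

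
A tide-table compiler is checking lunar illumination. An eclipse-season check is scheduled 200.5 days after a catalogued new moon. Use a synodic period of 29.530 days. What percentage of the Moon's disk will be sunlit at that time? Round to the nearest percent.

38%

200.5/29.530 = 6.790 lunations, so 6 complete cycles and 23.32 d into the next.
Elongation θ = 360° × 23.32/29.530 ≈ 284.3°.
With cos θ = 0.247, the lit fraction is (1 − 0.247)/2 ≈ 0.377, so 38%.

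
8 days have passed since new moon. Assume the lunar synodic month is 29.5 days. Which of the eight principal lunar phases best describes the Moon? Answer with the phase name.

At 8/29.5 of the cycle, θ ≈ 98° — the first quarter range.

first quarter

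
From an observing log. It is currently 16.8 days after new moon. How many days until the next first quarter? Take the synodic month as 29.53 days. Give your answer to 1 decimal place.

First quarter is 0.25 of the way through the cycle: age 0.25 × 29.53 = 7.383 d.
Already past this cycle's first quarter; the next is at 7.383 + 29.53 = 36.913 d, so 36.913 − 16.8 = 20.113 days.

20.1 days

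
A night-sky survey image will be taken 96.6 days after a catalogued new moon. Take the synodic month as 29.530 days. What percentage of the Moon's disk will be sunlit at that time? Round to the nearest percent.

57%

96.6/29.530 = 3.271 lunations, so 3 complete cycles and 8.01 d into the next.
The Moon has covered 8.01/29.530 of its cycle, so θ ≈ 360° × 8.01/29.530 = 97.6°.
With cos θ = (-0.133), the lit fraction is (1 − (-0.133))/2 ≈ 0.567, so 57%.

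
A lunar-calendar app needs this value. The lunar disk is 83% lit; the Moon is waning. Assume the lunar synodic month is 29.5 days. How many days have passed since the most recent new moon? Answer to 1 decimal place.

18.7 days

From f = (1 − cos θ)/2: cos θ = 1 − 2×0.83 = -0.660; arccos → 131.3°.
A waning Moon lies in 180°–360°, so θ = 360° − 131.3° = 228.7°.
At 360°/29.5 d per day, 228.7° corresponds to 18.74 days.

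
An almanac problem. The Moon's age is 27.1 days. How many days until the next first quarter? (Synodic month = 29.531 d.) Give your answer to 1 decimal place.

9.8 days

First quarter is 0.25 of the way through the cycle: age 0.25 × 29.531 = 7.383 d.
This lunation's first quarter (7.383 d) has passed, so add one period: 36.914 − 27.1 = 9.814 days.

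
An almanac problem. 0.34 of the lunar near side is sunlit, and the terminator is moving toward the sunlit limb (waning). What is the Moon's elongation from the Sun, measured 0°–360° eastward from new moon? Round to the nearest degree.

Invert f = (1 − cos θ)/2 to get cos θ = 1 − 2(0.34) = 0.320, hence θ₀ = arccos 0.320 = 71.3°.
Waning ⇒ past full, so θ = 360° − 71.3° = 288.7°.

289°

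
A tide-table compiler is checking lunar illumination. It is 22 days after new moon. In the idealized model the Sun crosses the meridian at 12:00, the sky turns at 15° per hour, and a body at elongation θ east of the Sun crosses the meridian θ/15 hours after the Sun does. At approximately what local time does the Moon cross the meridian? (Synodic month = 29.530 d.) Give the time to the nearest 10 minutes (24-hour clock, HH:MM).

Phase angle: θ = 360°·(22 d)/(29.530 d) = 268.2°.
The Moon trails the Sun by θ/15 = 268.2/15 ≈ 17.88 hours.
12:00 + 17.880 h ≈ 05:53 → 05:50 to the nearest ten minutes.

05:50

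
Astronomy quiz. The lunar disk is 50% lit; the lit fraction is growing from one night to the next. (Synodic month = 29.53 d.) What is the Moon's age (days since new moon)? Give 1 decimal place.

7.4 days

Invert f = (1 − cos θ)/2 to get cos θ = 1 − 2(0.50) = 0.000, hence θ₀ = arccos 0.000 = 90.0°.
Before full moon the principal value applies: θ = 90.0°.
Age = 29.53 × 90.0°/360° ≈ 7.38 days.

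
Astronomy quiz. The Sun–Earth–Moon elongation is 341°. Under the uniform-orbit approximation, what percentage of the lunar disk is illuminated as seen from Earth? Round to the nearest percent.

3%

Half-versine of 341°: (1 − 0.946)/2 = 0.027, i.e. 3%.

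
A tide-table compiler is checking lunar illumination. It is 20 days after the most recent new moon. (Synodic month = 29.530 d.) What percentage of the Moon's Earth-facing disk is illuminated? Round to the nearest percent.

72%

Elongation θ = 360° × 20/29.530 ≈ 243.8°.
Illuminated fraction = (1 − cos 243.8°)/2 = (1 − (-0.441))/2 ≈ 0.721, so 72%.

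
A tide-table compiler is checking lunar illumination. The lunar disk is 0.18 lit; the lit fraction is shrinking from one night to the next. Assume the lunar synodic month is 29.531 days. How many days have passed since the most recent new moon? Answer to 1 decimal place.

Invert f = (1 − cos θ)/2 to get cos θ = 1 − 2(0.18) = 0.640, hence θ₀ = arccos 0.640 = 50.2°.
Waning ⇒ past full, so θ = 360° − 50.2° = 309.8°.
Age = 29.531 × 309.8°/360° ≈ 25.41 days.

25.4 days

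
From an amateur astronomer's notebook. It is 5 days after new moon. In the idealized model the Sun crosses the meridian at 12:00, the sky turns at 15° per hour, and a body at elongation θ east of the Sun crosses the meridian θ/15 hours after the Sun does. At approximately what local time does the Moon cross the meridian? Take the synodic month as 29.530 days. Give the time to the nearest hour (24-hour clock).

Phase angle: θ = 360°·(5 d)/(29.530 d) = 61.0°.
Delay after the Sun = 61.0° / (15°/h) ≈ 4.06 h.
12:00 + 4.06 h ≈ 16:04 → 16:00 to the nearest hour.

16:00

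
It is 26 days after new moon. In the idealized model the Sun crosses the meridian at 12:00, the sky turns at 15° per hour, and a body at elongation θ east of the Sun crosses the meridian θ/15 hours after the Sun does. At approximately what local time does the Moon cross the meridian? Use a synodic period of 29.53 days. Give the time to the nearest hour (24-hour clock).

09:00

Phase angle: θ = 360°·(26 d)/(29.53 d) = 317.0°.
Delay after the Sun = 317.0° / (15°/h) ≈ 21.13 h.
12:00 + 21.13 h ≈ 09:08 → 09:00 to the nearest hour.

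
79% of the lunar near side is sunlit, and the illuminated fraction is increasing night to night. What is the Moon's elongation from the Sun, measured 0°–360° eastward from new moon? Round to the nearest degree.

Invert f = (1 − cos θ)/2 to get cos θ = 1 − 2(0.79) = -0.580, hence θ₀ = arccos -0.580 = 125.5°.
Before full moon the principal value applies: θ = 125.5°.

125°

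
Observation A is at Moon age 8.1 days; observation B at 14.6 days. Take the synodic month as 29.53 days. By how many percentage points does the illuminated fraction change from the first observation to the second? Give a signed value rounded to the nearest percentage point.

First observation: θ = 360°·8.1/29.53 = 98.7°, so f = 0.576.
Second observation: θ = 178.0°, f = 1.000.
Δf = 1.000 − 0.576 = +0.424, i.e. +42 pp.

+42 percentage points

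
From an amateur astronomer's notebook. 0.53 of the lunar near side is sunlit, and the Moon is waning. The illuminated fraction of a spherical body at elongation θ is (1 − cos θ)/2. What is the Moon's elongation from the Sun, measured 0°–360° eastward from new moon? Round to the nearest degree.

From f = (1 − cos θ)/2: cos θ = 1 − 2×0.53 = -0.060; arccos → 93.4°.
A waning Moon lies in 180°–360°, so θ = 360° − 93.4° = 266.6°.

267°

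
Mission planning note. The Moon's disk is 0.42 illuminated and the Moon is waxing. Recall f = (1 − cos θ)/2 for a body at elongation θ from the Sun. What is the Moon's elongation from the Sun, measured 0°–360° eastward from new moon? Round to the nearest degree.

81°

Invert f = (1 − cos θ)/2 to get cos θ = 1 − 2(0.42) = 0.160, hence θ₀ = arccos 0.160 = 80.8°.
Before full moon the principal value applies: θ = 80.8°.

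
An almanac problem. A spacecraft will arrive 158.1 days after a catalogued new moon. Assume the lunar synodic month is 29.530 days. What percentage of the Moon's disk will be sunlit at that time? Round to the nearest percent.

80%

158.1 d spans 5 complete synodic months (5 × 29.530 = 147.65 d) plus 10.45 d.
Elongation θ = 360° × 10.45/29.530 ≈ 127.4°.
With cos θ = (-0.607), the lit fraction is (1 − (-0.607))/2 ≈ 0.804, so 80%.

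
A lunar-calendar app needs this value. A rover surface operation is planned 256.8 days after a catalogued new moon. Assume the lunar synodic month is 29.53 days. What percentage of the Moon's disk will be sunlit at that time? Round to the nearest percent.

67%

256.8/29.53 = 8.696 lunations, so 8 complete cycles and 20.56 d into the next.
The Moon has covered 20.56/29.53 of its cycle, so θ ≈ 360° × 20.56/29.53 = 250.6°.
Illuminated fraction = (1 − cos 250.6°)/2 = (1 − (-0.331))/2 ≈ 0.666, so 67%.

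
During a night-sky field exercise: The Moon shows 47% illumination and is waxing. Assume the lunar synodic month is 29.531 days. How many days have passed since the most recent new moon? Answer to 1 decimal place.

7.1 days

Invert f = (1 − cos θ)/2 to get cos θ = 1 − 2(0.47) = 0.060, hence θ₀ = arccos 0.060 = 86.6°.
The Moon is waxing (0°–180°), so θ = 86.6° directly.
At 360°/29.531 d per day, 86.6° corresponds to 7.10 days.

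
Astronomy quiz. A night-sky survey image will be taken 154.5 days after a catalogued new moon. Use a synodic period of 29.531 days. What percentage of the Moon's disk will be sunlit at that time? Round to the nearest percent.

154.5/29.531 = 5.232 lunations, so 5 complete cycles and 6.84 d into the next.
The Moon has covered 6.84/29.531 of its cycle, so θ ≈ 360° × 6.84/29.531 = 83.4°.
With cos θ = 0.114, the lit fraction is (1 − 0.114)/2 ≈ 0.443, so 44%.

44%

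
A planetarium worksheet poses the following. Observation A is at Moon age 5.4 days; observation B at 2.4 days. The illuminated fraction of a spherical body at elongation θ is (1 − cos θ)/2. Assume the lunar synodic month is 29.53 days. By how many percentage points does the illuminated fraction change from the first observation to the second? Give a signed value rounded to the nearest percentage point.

-23 pp

θ₁ = 360° × 5.4/29.53 = 65.8°, f₁ = (1 − cos θ₁)/2 = 0.295.
θ₂ = 360° × 2.4/29.53 = 29.3°, f₂ = (1 − cos θ₂)/2 = 0.064.
Change = f₂ − f₁ = -0.232 → -23 percentage points.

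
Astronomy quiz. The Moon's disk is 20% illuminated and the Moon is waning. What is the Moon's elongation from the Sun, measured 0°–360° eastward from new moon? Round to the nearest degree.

307°

From f = (1 − cos θ)/2: cos θ = 1 − 2×0.20 = 0.600; arccos → 53.1°.
A waning Moon lies in 180°–360°, so θ = 360° − 53.1° = 306.9°.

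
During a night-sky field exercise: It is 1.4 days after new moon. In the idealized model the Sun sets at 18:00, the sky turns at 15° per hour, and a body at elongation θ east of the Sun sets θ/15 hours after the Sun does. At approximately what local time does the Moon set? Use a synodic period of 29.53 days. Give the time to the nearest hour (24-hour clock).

Elongation θ = 360° × 1.4/29.53 ≈ 17.1°.
At 15° of sky rotation per hour, 17.1° corresponds to a 1.14 h lag.
18:00 + 1.14 h ≈ 19:08 → 19:00 to the nearest hour.

19:00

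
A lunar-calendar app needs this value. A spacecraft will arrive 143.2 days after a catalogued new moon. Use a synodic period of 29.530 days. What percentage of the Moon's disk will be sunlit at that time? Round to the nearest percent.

143.2/29.530 = 4.849 lunations, so 4 complete cycles and 25.08 d into the next.
Phase angle: θ = 360°·(25.08 d)/(29.530 d) = 305.8°.
With cos θ = 0.584, the lit fraction is (1 − 0.584)/2 ≈ 0.208, so 21%.

21%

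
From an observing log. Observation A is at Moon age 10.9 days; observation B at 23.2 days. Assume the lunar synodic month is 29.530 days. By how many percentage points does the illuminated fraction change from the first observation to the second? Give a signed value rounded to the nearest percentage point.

First observation: θ = 360°·10.9/29.530 = 132.9°, so f = 0.840.
Second observation: θ = 282.8°, f = 0.389.
Δf = 0.389 − 0.840 = -0.451, i.e. -45 pp.

-45 pp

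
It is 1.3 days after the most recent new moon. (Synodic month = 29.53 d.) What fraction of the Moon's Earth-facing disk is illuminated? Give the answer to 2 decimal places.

Phase angle: θ = 360°·(1.3 d)/(29.53 d) = 15.8°.
With cos θ = 0.962, the lit fraction is (1 − 0.962)/2 ≈ 0.019.

0.02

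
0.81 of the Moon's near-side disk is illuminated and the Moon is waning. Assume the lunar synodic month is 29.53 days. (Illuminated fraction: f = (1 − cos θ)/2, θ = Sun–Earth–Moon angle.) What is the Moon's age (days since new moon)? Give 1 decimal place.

19.0 days

From f = (1 − cos θ)/2: cos θ = 1 − 2×0.81 = -0.620; arccos → 128.3°.
Waning ⇒ past full, so θ = 360° − 128.3° = 231.7°.
That fraction of the synodic month is 231.7/360 × 29.53 d ≈ 19.00 d.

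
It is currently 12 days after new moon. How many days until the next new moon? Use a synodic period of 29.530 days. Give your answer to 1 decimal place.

17.5 days

The next new moon completes the synodic month: 29.530 − 12 = 17.530 days.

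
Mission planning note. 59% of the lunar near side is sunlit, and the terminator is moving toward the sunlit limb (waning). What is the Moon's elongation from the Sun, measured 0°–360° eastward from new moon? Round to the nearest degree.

260°

cos θ = 1 − 2f = -0.180, giving a principal value of 100.4°.
Waning ⇒ past full, so θ = 360° − 100.4° = 259.6°.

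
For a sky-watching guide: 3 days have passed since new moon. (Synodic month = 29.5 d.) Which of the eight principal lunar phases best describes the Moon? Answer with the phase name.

waxing crescent

θ ≈ 360° × 3/29.5 = 37°, which falls in the waxing crescent sector.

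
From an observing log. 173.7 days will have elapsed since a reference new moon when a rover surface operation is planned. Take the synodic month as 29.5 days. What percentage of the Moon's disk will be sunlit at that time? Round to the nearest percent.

12%

Reduce mod P: 173.7 − 5×29.5 = 26.20 d into the current lunation.
The Moon has covered 26.20/29.5 of its cycle, so θ ≈ 360° × 26.20/29.5 = 319.7°.
With cos θ = 0.763, the lit fraction is (1 − 0.763)/2 ≈ 0.119, so 12%.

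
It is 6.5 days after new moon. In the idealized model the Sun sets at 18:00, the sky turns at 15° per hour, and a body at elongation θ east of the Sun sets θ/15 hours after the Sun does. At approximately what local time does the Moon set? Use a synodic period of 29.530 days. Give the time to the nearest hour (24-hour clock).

23:00

Phase angle: θ = 360°·(6.5 d)/(29.530 d) = 79.2°.
At 15° of sky rotation per hour, 79.2° corresponds to a 5.28 h lag.
18:00 + 5.28 h ≈ 23:17 → 23:00 to the nearest hour.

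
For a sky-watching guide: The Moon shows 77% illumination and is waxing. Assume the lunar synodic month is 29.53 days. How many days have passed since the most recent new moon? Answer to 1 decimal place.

Invert f = (1 − cos θ)/2 to get cos θ = 1 − 2(0.77) = -0.540, hence θ₀ = arccos -0.540 = 122.7°.
Waxing ⇒ before full, so θ = 122.7°.
At 360°/29.53 d per day, 122.7° corresponds to 10.06 days.

10.1 days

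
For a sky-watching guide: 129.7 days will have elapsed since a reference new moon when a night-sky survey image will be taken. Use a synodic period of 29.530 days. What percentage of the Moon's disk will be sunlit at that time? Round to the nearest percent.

Reduce mod P: 129.7 − 4×29.530 = 11.58 d into the current lunation.
The Moon has covered 11.58/29.530 of its cycle, so θ ≈ 360° × 11.58/29.530 = 141.2°.
cos 141.2° = (-0.779), so f = (1 − (-0.779))/2 = 0.890, so 89%.

89%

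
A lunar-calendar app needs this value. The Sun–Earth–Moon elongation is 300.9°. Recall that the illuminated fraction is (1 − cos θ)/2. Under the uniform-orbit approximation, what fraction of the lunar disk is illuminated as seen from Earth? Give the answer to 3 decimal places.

cos 300.9° = 0.514, so f = (1 − 0.514)/2 = 0.243.

0.243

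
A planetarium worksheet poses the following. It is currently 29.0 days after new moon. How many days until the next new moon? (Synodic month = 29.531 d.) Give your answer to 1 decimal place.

One full lunation from the last new moon is 29.531 d; remaining = 29.531 − 29.0 = 0.531 d.

0.5 days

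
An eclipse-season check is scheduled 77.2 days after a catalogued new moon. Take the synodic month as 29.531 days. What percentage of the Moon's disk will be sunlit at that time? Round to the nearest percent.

77.2/29.531 = 2.614 lunations, so 2 complete cycles and 18.14 d into the next.
Phase angle: θ = 360°·(18.14 d)/(29.531 d) = 221.1°.
Illuminated fraction = (1 − cos 221.1°)/2 = (1 − (-0.753))/2 ≈ 0.877, so 88%.

88%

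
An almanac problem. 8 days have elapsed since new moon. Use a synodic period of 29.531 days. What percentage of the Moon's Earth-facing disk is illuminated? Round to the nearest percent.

57%

Phase angle: θ = 360°·(8 d)/(29.531 d) = 97.5°.
Illuminated fraction = (1 − cos 97.5°)/2 = (1 − (-0.131))/2 ≈ 0.565, so 57%.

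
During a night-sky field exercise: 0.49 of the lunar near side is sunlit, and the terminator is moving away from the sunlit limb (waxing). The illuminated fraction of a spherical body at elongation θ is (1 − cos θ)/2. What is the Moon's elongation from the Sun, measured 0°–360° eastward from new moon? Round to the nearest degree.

89°

cos θ = 1 − 2f = 0.020, giving a principal value of 88.9°.
Before full moon the principal value applies: θ = 88.9°.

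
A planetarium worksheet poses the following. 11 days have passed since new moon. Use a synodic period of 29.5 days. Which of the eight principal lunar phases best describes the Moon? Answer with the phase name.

waxing gibbous

At 11/29.5 of the cycle, θ ≈ 134° — the waxing gibbous range.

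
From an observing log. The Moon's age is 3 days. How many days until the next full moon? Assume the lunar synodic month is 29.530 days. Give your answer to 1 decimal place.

11.8 days

Full moon occurs at elongation 180°, i.e. at age 29.530 × 180/360 = 14.765 d.
That is 14.765 − 3 = 11.765 days ahead.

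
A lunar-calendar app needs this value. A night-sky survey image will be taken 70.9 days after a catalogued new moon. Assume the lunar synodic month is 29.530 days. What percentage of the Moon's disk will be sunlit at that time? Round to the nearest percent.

70.9 d spans 2 complete synodic months (2 × 29.530 = 59.06 d) plus 11.84 d.
The Moon has covered 11.84/29.530 of its cycle, so θ ≈ 360° × 11.84/29.530 = 144.3°.
Illuminated fraction = (1 − cos 144.3°)/2 = (1 − (-0.813))/2 ≈ 0.906, so 91%.

91%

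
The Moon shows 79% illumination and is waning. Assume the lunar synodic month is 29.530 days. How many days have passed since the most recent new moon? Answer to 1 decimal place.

19.2 days

Invert f = (1 − cos θ)/2 to get cos θ = 1 − 2(0.79) = -0.580, hence θ₀ = arccos -0.580 = 125.5°.
Waning ⇒ past full, so θ = 360° − 125.5° = 234.5°.
Age = 29.530 × 234.5°/360° ≈ 19.24 days.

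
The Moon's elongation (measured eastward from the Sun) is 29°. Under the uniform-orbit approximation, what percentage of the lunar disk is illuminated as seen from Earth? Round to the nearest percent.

cos 29° = 0.875, so f = (1 − 0.875)/2 = 0.063, i.e. 6%.

6%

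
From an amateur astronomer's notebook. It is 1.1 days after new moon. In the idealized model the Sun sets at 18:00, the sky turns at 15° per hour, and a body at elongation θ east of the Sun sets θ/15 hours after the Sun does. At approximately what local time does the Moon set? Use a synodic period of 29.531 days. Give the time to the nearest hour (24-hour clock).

Elongation θ = 360° × 1.1/29.531 ≈ 13.4°.
At 15° of sky rotation per hour, 13.4° corresponds to a 0.89 h lag.
18:00 + 0.89 h ≈ 18:54 → 19:00 to the nearest hour.

19:00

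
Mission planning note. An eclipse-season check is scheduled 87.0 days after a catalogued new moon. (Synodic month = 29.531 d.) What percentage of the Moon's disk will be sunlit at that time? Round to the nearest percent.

87.0 d spans 2 complete synodic months (2 × 29.531 = 59.06 d) plus 27.94 d.
Phase angle: θ = 360°·(27.94 d)/(29.531 d) = 340.6°.
Illuminated fraction = (1 − cos 340.6°)/2 = (1 − 0.943)/2 ≈ 0.028, so 3%.

3%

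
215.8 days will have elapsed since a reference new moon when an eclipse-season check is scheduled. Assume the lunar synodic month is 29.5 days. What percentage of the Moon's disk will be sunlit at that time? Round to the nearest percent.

70%

215.8/29.5 = 7.315 lunations, so 7 complete cycles and 9.30 d into the next.
Phase angle: θ = 360°·(9.30 d)/(29.5 d) = 113.5°.
cos 113.5° = (-0.399), so f = (1 − (-0.399))/2 = 0.699, so 70%.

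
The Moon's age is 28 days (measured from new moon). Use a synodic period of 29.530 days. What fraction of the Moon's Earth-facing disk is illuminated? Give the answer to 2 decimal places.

0.03

Elongation θ = 360° × 28/29.530 ≈ 341.3°.
With cos θ = 0.947, the lit fraction is (1 − 0.947)/2 ≈ 0.026.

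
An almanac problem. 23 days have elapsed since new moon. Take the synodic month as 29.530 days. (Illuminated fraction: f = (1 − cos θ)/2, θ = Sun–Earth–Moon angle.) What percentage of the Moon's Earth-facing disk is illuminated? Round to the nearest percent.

41%

The Moon has covered 23/29.530 of its cycle, so θ ≈ 360° × 23/29.530 = 280.4°.
cos 280.4° = 0.180, so f = (1 − 0.180)/2 = 0.410, so 41%.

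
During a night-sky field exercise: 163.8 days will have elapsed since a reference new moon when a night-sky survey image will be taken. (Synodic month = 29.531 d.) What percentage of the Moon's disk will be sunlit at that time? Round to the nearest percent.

98%

163.8/29.531 = 5.547 lunations, so 5 complete cycles and 16.15 d into the next.
Elongation θ = 360° × 16.15/29.531 ≈ 196.8°.
With cos θ = (-0.957), the lit fraction is (1 − (-0.957))/2 ≈ 0.979, so 98%.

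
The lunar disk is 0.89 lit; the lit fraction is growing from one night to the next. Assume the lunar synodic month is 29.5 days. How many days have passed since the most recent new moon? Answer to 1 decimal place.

From f = (1 − cos θ)/2: cos θ = 1 − 2×0.89 = -0.780; arccos → 141.3°.
Before full moon the principal value applies: θ = 141.3°.
Age = 29.5 × 141.3°/360° ≈ 11.58 days.

11.6 days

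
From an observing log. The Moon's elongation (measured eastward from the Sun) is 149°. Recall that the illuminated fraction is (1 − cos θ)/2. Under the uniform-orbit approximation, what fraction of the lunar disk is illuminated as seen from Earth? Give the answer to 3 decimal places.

cos 149° = (-0.857), so f = (1 − (-0.857))/2 = 0.929.

0.929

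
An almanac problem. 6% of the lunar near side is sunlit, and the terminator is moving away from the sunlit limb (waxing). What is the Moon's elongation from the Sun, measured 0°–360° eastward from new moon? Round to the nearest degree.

28°

From f = (1 − cos θ)/2: cos θ = 1 − 2×0.06 = 0.880; arccos → 28.4°.
Waxing ⇒ before full, so θ = 28.4°.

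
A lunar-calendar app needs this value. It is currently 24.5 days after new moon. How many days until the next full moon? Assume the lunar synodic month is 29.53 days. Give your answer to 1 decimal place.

Full moon occurs at elongation 180°, i.e. at age 29.53 × 180/360 = 14.765 d.
This lunation's full moon (14.765 d) has passed, so add one period: 44.295 − 24.5 = 19.795 days.

19.8 days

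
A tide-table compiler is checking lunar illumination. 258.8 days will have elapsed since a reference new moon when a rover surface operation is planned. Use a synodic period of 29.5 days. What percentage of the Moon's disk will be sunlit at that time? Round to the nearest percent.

43%

258.8/29.5 = 8.773 lunations, so 8 complete cycles and 22.80 d into the next.
Elongation θ = 360° × 22.80/29.5 ≈ 278.2°.
Illuminated fraction = (1 − cos 278.2°)/2 = (1 − 0.143)/2 ≈ 0.428, so 43%.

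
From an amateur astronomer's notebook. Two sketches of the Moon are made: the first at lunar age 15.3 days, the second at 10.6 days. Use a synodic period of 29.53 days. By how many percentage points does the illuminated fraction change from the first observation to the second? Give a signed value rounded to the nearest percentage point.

θ₁ = 360° × 15.3/29.53 = 186.5°, f₁ = (1 − cos θ₁)/2 = 0.997.
θ₂ = 360° × 10.6/29.53 = 129.2°, f₂ = (1 − cos θ₂)/2 = 0.816.
Change = f₂ − f₁ = -0.181 → -18 percentage points.

-18 percentage points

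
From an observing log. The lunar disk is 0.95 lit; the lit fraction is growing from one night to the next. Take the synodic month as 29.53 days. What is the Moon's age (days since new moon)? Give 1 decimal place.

12.6 days

cos θ = 1 − 2f = -0.900, giving a principal value of 154.2°.
Waxing ⇒ before full, so θ = 154.2°.
At 360°/29.53 d per day, 154.2° corresponds to 12.65 days.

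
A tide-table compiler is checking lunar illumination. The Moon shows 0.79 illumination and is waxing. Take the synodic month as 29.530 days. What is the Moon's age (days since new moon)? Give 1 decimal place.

10.3 days

Invert f = (1 − cos θ)/2 to get cos θ = 1 − 2(0.79) = -0.580, hence θ₀ = arccos -0.580 = 125.5°.
Waxing ⇒ before full, so θ = 125.5°.
That fraction of the synodic month is 125.5/360 × 29.530 d ≈ 10.29 d.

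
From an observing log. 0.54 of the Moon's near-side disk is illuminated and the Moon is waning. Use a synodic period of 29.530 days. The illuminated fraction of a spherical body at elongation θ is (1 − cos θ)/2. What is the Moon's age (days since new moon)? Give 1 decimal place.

21.8 days

cos θ = 1 − 2f = -0.080, giving a principal value of 94.6°.
Since the Moon is past full (waning), take the reflex angle: θ = 360° − 94.6° = 265.4°.
That fraction of the synodic month is 265.4/360 × 29.530 d ≈ 21.77 d.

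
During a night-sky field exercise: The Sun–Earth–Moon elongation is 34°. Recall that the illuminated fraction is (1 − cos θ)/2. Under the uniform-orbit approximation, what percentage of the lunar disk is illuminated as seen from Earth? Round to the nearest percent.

cos 34° = 0.829, so f = (1 − 0.829)/2 = 0.085, i.e. 9%.

9%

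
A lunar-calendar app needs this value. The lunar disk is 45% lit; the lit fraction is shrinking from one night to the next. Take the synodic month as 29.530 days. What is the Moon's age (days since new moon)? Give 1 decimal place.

22.6 days

Invert f = (1 − cos θ)/2 to get cos θ = 1 − 2(0.45) = 0.100, hence θ₀ = arccos 0.100 = 84.3°.
A waning Moon lies in 180°–360°, so θ = 360° − 84.3° = 275.7°.
At 360°/29.530 d per day, 275.7° corresponds to 22.62 days.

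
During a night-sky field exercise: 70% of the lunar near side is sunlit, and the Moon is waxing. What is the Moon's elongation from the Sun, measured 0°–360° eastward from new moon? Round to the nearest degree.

114°

cos θ = 1 − 2f = -0.400, giving a principal value of 113.6°.
Before full moon the principal value applies: θ = 113.6°.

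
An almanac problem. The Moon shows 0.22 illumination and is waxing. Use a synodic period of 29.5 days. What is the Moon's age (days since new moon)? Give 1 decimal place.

cos θ = 1 − 2f = 0.560, giving a principal value of 55.9°.
The Moon is waxing (0°–180°), so θ = 55.9° directly.
At 360°/29.5 d per day, 55.9° corresponds to 4.58 days.

4.6 days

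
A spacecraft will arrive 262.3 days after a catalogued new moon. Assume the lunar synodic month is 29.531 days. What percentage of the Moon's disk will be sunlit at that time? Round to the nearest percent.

262.3 d spans 8 complete synodic months (8 × 29.531 = 236.25 d) plus 26.05 d.
The Moon has covered 26.05/29.531 of its cycle, so θ ≈ 360° × 26.05/29.531 = 317.6°.
cos 317.6° = 0.738, so f = (1 − 0.738)/2 = 0.131, so 13%.

13%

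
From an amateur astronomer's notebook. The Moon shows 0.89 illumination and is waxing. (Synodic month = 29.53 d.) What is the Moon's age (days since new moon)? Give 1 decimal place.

From f = (1 − cos θ)/2: cos θ = 1 − 2×0.89 = -0.780; arccos → 141.3°.
Waxing ⇒ before full, so θ = 141.3°.
At 360°/29.53 d per day, 141.3° corresponds to 11.59 days.

11.6 days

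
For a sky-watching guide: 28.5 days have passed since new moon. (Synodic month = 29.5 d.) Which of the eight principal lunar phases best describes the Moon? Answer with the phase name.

new moon

At 28.5/29.5 of the cycle, θ ≈ 348° — the new moon range.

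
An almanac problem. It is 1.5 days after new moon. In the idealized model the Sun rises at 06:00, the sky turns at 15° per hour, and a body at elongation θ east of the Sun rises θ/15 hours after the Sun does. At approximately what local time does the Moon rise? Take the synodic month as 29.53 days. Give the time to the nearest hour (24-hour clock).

07:00

Elongation θ = 360° × 1.5/29.53 ≈ 18.3°.
Delay after the Sun = 18.3° / (15°/h) ≈ 1.22 h.
06:00 + 1.22 h ≈ 07:13 → 07:00 to the nearest hour.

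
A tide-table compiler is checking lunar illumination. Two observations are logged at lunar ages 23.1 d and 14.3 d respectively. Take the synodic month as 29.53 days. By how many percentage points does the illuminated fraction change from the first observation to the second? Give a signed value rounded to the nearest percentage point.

θ₁ = 360° × 23.1/29.53 = 281.6°, f₁ = (1 − cos θ₁)/2 = 0.399.
θ₂ = 360° × 14.3/29.53 = 174.3°, f₂ = (1 − cos θ₂)/2 = 0.998.
Change = f₂ − f₁ = +0.598 → +60 percentage points.

+60 percentage points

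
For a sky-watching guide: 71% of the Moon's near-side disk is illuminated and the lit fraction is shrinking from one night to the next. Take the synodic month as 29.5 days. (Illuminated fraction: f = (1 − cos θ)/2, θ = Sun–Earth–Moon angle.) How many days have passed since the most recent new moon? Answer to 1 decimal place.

From f = (1 − cos θ)/2: cos θ = 1 − 2×0.71 = -0.420; arccos → 114.8°.
Waning ⇒ past full, so θ = 360° − 114.8° = 245.2°.
Age = 29.5 × 245.2°/360° ≈ 20.09 days.

20.1 days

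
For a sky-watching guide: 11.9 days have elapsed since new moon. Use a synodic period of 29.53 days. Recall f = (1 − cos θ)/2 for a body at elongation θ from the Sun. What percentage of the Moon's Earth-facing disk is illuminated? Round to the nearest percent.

Phase angle: θ = 360°·(11.9 d)/(29.53 d) = 145.1°.
With cos θ = (-0.820), the lit fraction is (1 − (-0.820))/2 ≈ 0.910, so 91%.

91%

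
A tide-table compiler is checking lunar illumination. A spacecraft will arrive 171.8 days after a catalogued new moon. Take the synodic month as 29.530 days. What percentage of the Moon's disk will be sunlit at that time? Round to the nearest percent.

29%

171.8 d spans 5 complete synodic months (5 × 29.530 = 147.65 d) plus 24.15 d.
Phase angle: θ = 360°·(24.15 d)/(29.530 d) = 294.4°.
Illuminated fraction = (1 − cos 294.4°)/2 = (1 − 0.413)/2 ≈ 0.293, so 29%.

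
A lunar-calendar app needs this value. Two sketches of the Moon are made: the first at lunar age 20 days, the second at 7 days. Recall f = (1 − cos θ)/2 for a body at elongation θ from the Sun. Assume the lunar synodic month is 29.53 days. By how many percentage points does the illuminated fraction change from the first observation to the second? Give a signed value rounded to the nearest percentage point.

θ₁ = 360° × 20/29.53 = 243.8°, f₁ = (1 − cos θ₁)/2 = 0.721.
θ₂ = 360° × 7/29.53 = 85.3°, f₂ = (1 − cos θ₂)/2 = 0.459.
Change = f₂ − f₁ = -0.261 → -26 percentage points.

-26 percentage points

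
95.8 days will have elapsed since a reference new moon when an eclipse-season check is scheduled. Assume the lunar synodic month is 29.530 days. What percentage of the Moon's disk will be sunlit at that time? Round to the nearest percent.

95.8 d spans 3 complete synodic months (3 × 29.530 = 88.59 d) plus 7.21 d.
Phase angle: θ = 360°·(7.21 d)/(29.530 d) = 87.9°.
With cos θ = 0.037, the lit fraction is (1 − 0.037)/2 ≈ 0.482, so 48%.

48%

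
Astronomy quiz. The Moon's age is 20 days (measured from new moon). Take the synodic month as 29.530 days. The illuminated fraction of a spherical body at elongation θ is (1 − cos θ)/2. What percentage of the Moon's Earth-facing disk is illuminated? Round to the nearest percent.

The Moon has covered 20/29.530 of its cycle, so θ ≈ 360° × 20/29.530 = 243.8°.
With cos θ = (-0.441), the lit fraction is (1 − (-0.441))/2 ≈ 0.721, so 72%.

72%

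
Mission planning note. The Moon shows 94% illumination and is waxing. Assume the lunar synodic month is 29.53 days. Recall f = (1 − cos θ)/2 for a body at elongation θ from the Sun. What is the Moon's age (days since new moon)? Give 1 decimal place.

12.4 days

From f = (1 − cos θ)/2: cos θ = 1 − 2×0.94 = -0.880; arccos → 151.6°.
Waxing ⇒ before full, so θ = 151.6°.
At 360°/29.53 d per day, 151.6° corresponds to 12.44 days.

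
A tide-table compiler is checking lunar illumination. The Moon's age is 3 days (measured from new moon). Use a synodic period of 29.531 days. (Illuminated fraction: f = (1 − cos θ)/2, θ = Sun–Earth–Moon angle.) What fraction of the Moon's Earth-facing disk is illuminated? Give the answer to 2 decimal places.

0.10

Elongation θ = 360° × 3/29.531 ≈ 36.6°.
cos 36.6° = 0.803, so f = (1 − 0.803)/2 = 0.098.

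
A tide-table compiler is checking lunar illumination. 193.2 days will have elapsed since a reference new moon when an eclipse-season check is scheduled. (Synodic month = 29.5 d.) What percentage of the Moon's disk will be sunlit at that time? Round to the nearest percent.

193.2 d spans 6 complete synodic months (6 × 29.5 = 177.00 d) plus 16.20 d.
Elongation θ = 360° × 16.20/29.5 ≈ 197.7°.
cos 197.7° = (-0.953), so f = (1 − (-0.953))/2 = 0.976, so 98%.

98%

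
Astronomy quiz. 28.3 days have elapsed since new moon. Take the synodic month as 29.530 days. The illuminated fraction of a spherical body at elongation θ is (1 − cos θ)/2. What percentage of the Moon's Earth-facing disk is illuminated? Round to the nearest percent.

2%

Phase angle: θ = 360°·(28.3 d)/(29.530 d) = 345.0°.
With cos θ = 0.966, the lit fraction is (1 − 0.966)/2 ≈ 0.017, so 2%.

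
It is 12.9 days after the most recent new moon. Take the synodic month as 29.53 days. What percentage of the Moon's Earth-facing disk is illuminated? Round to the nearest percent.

96%

The Moon has covered 12.9/29.53 of its cycle, so θ ≈ 360° × 12.9/29.53 = 157.3°.
cos 157.3° = (-0.922), so f = (1 − (-0.922))/2 = 0.961, so 96%.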